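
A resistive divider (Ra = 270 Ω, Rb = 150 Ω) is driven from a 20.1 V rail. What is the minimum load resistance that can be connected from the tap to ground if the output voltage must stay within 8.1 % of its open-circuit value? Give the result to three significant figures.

Output resistance R_th = Ra‖Rb = (270 × 150)/420.0 = 96.43 Ω.
The fractional drop is R_th/(R_th + R_L); requiring this ≤ 0.0810 gives R_L ≥ R_th(1/0.0810 − 1) = 96.43 × 11.35 = 1.09 kΩ.

R_L(min) ≈ 1.09 kΩ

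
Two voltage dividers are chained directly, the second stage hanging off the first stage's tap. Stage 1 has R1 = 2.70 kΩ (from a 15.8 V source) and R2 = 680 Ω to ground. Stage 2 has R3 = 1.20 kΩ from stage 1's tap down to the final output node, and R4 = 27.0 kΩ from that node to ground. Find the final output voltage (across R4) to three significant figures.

V_out ≈ 2.99 V

Stage 2 presents R3+R4 = 28200 Ω as a load on stage 1's tap.
Stage 1's lower leg becomes R2‖(R3+R4) = 664.0 Ω, so V_mid = 15.8 × 664.0/3364 = 3.119 V.
Stage 2 is itself unloaded: V_out = V_mid × R4/(R3+R4) = 3.119 × 27000/28200 = 2.99 V.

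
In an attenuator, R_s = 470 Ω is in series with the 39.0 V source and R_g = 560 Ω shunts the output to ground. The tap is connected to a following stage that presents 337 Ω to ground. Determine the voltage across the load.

The load sits in parallel with R_g: R_g‖R_L = (560 × 337) / (560 + 337) = 210.4 Ω.
V_out = 39.0 × 210.4 / (470 + 210.4) = 39.0 × 210.4/680.4 = 12.1 V.

V_out ≈ 12.1 V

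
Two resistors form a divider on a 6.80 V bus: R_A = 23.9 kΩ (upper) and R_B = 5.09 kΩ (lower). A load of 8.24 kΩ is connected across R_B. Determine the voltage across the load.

The load sits in parallel with R_B: R_B‖R_L = (5.09 × 8.24) / (5.09 + 8.24) = 3.146 kΩ.
V_out = 6.80 × 3.146 / (23.9 + 3.146) = 6.80 × 3.146/27.05 = 0.791 V.

V_out ≈ 0.791 V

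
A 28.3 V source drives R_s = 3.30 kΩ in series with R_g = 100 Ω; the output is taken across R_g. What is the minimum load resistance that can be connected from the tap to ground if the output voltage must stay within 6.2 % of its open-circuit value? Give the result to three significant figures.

R_L(min) ≈ 1.47 kΩ

Output resistance R_th = R_s‖R_g = (3300 × 100)/3400 = 97.06 Ω.
The fractional drop is R_th/(R_th + R_L); requiring this ≤ 0.0620 gives R_L ≥ R_th(1/0.0620 − 1) = 97.06 × 15.13 = 1.47 kΩ.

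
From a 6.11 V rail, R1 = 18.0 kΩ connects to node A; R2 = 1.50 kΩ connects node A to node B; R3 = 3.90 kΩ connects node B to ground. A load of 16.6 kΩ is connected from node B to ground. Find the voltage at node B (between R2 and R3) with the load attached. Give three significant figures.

At node B, R3 is in parallel with the load: R3‖R_L = 3.158 kΩ.
Below node A the resistance is R2 + (R3‖R_L) = 4.658 kΩ, so V_A = 6.11 × 4.658/22.66 = 1.256 V.
Then V_B = V_A × (R3‖R_L)/(R2 + R3‖R_L) = 1.256 × 3.158/4.658 = 0.852 V.

V ≈ 0.852 V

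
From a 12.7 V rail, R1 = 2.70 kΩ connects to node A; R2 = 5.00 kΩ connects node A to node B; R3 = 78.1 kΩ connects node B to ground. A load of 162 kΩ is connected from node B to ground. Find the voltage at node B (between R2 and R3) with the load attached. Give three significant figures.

At node B, R3 is in parallel with the load: R3‖R_L = 52.70 kΩ.
Below node A the resistance is R2 + (R3‖R_L) = 57.70 kΩ, so V_A = 12.7 × 57.70/60.40 = 12.13 V.
Then V_B = V_A × (R3‖R_L)/(R2 + R3‖R_L) = 12.13 × 52.70/57.70 = 11.1 V.

V ≈ 11.1 V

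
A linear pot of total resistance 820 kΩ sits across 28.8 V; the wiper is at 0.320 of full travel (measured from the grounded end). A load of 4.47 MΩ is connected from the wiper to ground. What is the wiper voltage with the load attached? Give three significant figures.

V ≈ 8.86 V

The wiper splits the pot into (1−α)R = 557.6 kΩ above and αR = 262.4 kΩ below.
Lower section ‖ load = 247.9 kΩ.
V_wiper = 28.8 × 247.9/(557.6 + 247.9) = 8.86 V.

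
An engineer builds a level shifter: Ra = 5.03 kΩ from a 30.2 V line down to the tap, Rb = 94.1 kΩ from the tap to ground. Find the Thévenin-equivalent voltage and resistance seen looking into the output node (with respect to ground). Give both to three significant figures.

V_th = 28.7 V, R_th = 4.77 kΩ

V_th is the open-circuit tap voltage: 30.2 × 94.1/(5.03 + 94.1) = 28.7 V.
With the supply zeroed, Ra and Rb appear in parallel from the tap: R_th = Ra‖Rb = (5.03 × 94.1)/99.13 = 4.77 kΩ.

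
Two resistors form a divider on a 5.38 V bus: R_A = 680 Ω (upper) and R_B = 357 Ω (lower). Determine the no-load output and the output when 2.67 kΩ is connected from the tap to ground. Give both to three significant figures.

Unloaded: 1.85 V; loaded: 1.70 V

Open-circuit: V = 5.38 × 357/(680 + 357) = 1.85 V.
With the load, R_B becomes R_B‖R_L = 314.9 Ω, so V = 5.38 × 314.9/994.9 = 1.70 V.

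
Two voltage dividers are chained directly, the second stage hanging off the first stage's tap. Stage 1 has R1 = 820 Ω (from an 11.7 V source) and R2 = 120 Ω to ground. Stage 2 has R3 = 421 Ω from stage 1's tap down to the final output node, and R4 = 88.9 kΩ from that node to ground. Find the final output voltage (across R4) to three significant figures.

Stage 2 presents R3+R4 = 89320 Ω as a load on stage 1's tap.
Stage 1's lower leg becomes R2‖(R3+R4) = 119.8 Ω, so V_mid = 11.7 × 119.8/939.8 = 1.492 V.
Stage 2 is itself unloaded: V_out = V_mid × R4/(R3+R4) = 1.492 × 88900/89320 = 1.48 V.

V_out ≈ 1.48 V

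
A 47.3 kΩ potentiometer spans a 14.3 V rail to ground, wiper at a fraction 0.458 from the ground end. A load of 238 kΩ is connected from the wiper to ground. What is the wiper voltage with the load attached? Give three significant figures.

The wiper splits the pot into (1−α)R = 25.64 kΩ above and αR = 21.66 kΩ below.
Lower section ‖ load = 19.86 kΩ.
V_wiper = 14.3 × 19.86/(25.64 + 19.86) = 6.24 V.

V ≈ 6.24 V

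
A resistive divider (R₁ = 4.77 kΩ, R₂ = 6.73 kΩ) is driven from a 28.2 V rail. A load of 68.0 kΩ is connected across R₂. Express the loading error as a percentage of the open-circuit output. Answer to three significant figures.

3.94 %

The divider's output (Thévenin) resistance is R₁‖R₂ = 2.791 kΩ.
Fractional drop under load = R_th/(R_th + R_L) = 2.791 / (2.791 + 68.0) = 0.03943.
So the output falls by 3.94 %.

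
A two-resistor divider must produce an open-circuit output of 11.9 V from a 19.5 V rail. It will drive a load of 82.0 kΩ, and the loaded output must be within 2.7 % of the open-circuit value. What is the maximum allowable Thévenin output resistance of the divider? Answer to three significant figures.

Loading drop = R_th/(R_th + R_L) ≤ 0.0270, so R_th ≤ R_L · ε/(1−ε) = 82.0 kΩ × 0.0270/0.9730 = 2.28 kΩ.

R_th ≤ 2.28 kΩ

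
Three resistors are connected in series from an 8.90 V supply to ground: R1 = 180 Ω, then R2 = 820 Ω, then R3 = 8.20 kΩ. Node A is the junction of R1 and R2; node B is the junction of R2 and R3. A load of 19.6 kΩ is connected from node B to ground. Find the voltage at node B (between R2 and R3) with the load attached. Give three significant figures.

At node B, R3 is in parallel with the load: R3‖R_L = 5781 Ω.
Below node A the resistance is R2 + (R3‖R_L) = 6601 Ω, so V_A = 8.90 × 6601/6781 = 8.664 V.
Then V_B = V_A × (R3‖R_L)/(R2 + R3‖R_L) = 8.664 × 5781/6601 = 7.59 V.

V ≈ 7.59 V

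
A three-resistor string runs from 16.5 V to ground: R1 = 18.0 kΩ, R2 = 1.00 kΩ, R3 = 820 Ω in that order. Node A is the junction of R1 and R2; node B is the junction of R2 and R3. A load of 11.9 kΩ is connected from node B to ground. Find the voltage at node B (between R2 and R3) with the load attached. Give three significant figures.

At node B, R3 is in parallel with the load: R3‖R_L = 767.1 Ω.
Below node A the resistance is R2 + (R3‖R_L) = 1767 Ω, so V_A = 16.5 × 1767/19770 = 1.475 V.
Then V_B = V_A × (R3‖R_L)/(R2 + R3‖R_L) = 1.475 × 767.1/1767 = 0.640 V.

V ≈ 0.640 V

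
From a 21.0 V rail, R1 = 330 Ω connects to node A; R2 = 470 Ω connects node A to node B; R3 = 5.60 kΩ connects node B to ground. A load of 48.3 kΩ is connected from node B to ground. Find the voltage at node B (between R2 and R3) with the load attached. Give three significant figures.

At node B, R3 is in parallel with the load: R3‖R_L = 5018 Ω.
Below node A the resistance is R2 + (R3‖R_L) = 5488 Ω, so V_A = 21.0 × 5488/5818 = 19.81 V.
Then V_B = V_A × (R3‖R_L)/(R2 + R3‖R_L) = 19.81 × 5018/5488 = 18.1 V.

V ≈ 18.1 V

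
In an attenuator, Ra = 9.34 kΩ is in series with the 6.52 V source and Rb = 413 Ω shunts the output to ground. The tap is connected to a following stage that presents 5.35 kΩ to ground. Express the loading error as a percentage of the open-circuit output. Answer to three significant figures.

The divider's output (Thévenin) resistance is Ra‖Rb = 395.5 Ω.
Fractional drop under load = R_th/(R_th + R_L) = 395.5 / (395.5 + 5350) = 0.06884.
So the output falls by 6.88 %.

6.88 %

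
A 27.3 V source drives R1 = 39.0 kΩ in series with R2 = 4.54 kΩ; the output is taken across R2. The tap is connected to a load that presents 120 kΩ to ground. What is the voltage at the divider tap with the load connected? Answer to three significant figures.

V_out ≈ 2.75 V

The load sits in parallel with R2: R2‖R_L = (4.54 × 120) / (4.54 + 120) = 4.374 kΩ.
V_out = 27.3 × 4.374 / (39.0 + 4.374) = 27.3 × 4.374/43.37 = 2.75 V.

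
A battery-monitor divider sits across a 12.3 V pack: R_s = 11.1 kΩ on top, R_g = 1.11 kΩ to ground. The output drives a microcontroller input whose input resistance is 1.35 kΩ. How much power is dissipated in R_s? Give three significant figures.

P ≈ 12.2 mW

Total resistance from the source is R_s + (R_g‖R_L) = 11.71 kΩ, so I = 12.3/11.71 kΩ = 1.050 mA.
P = I²·R_s = (1.050 mA)² × 11.1 kΩ = 12.2 mW.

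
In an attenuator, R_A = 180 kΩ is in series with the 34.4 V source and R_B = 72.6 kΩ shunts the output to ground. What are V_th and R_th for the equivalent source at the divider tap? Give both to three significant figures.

V_th is the open-circuit tap voltage: 34.4 × 72.6/(180 + 72.6) = 9.89 V.
With the supply zeroed, R_A and R_B appear in parallel from the tap: R_th = R_A‖R_B = (180 × 72.6)/252.6 = 51.7 kΩ.

V_th = 9.89 V, R_th = 51.7 kΩ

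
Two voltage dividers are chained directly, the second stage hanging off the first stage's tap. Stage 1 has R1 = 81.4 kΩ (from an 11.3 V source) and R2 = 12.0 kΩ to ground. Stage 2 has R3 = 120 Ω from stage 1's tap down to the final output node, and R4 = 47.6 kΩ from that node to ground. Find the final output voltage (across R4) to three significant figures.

V_out ≈ 1.19 V

Stage 2 presents R3+R4 = 47720 Ω as a load on stage 1's tap.
Stage 1's lower leg becomes R2‖(R3+R4) = 9589 Ω, so V_mid = 11.3 × 9589/90990 = 1.191 V.
Stage 2 is itself unloaded: V_out = V_mid × R4/(R3+R4) = 1.191 × 47600/47720 = 1.19 V.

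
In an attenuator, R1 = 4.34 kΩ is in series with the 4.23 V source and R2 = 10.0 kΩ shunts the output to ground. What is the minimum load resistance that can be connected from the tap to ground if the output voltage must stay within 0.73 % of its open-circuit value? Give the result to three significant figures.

R_L(min) ≈ 412 kΩ

Output resistance R_th = R1‖R2 = (4.34 × 10.0)/14.34 = 3.026 kΩ.
The fractional drop is R_th/(R_th + R_L); requiring this ≤ 0.00730 gives R_L ≥ R_th(1/0.00730 − 1) = 3.026 × 136.0 = 412 kΩ.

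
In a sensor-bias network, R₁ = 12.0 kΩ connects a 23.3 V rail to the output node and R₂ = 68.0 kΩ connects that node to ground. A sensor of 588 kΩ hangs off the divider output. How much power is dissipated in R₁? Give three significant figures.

P ≈ 1.22 mW

Total resistance from the source is R₁ + (R₂‖R_L) = 72.95 kΩ, so I = 23.3/72.95 kΩ = 0.3194 mA.
P = I²·R₁ = (0.3194 mA)² × 12.0 kΩ = 1.22 mW.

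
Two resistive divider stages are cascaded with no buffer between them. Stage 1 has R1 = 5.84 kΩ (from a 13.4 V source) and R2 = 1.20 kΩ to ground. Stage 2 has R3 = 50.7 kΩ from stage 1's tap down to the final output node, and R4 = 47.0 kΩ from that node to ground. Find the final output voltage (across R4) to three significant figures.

V_out ≈ 1.09 V

Stage 2 presents R3+R4 = 97.70 kΩ as a load on stage 1's tap.
Stage 1's lower leg becomes R2‖(R3+R4) = 1.185 kΩ, so V_mid = 13.4 × 1.185/7.025 = 2.261 V.
Stage 2 is itself unloaded: V_out = V_mid × R4/(R3+R4) = 2.261 × 47.0/97.70 = 1.09 V.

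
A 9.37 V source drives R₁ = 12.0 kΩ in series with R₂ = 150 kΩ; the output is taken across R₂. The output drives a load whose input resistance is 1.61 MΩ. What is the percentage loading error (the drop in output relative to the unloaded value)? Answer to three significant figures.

0.685 %

The divider's output (Thévenin) resistance is R₁‖R₂ = 11.11 kΩ.
Fractional drop under load = R_th/(R_th + R_L) = 11.11 / (11.11 + 1610) = 0.006854.
So the output falls by 0.685 %.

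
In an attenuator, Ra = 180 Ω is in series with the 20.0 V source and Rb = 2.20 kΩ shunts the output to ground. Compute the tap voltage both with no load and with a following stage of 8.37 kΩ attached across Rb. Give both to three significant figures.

Open-circuit: V = 20.0 × 2200/(180 + 2200) = 18.5 V.
With the load, Rb becomes Rb‖R_L = 1742 Ω, so V = 20.0 × 1742/1922 = 18.1 V.

Unloaded: 18.5 V; loaded: 18.1 V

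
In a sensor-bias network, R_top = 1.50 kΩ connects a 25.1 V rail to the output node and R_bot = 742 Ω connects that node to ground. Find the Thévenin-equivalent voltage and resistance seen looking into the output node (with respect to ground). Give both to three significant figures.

V_th = 8.31 V, R_th = 496 Ω

V_th is the open-circuit tap voltage: 25.1 × 742/(1500 + 742) = 8.31 V.
With the supply zeroed, R_top and R_bot appear in parallel from the tap: R_th = R_top‖R_bot = (1500 × 742)/2242 = 496 Ω.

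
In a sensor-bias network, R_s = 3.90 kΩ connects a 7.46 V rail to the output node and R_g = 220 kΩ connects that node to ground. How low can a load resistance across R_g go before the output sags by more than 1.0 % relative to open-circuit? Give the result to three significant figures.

R_L(min) ≈ 379 kΩ

Output resistance R_th = R_s‖R_g = (3.90 × 220)/223.9 = 3.832 kΩ.
The fractional drop is R_th/(R_th + R_L); requiring this ≤ 0.0100 gives R_L ≥ R_th(1/0.0100 − 1) = 3.832 × 99.00 = 379 kΩ.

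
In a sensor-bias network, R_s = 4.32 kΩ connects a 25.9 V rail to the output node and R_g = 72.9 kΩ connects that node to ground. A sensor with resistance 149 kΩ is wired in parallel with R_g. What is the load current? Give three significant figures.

I_L ≈ 0.160 mA

R_g‖R_L = 48.95 kΩ; V_out = 25.9 × 48.95/53.27 = 23.80 V.
I_L = V_out / R_L = 23.80 / 149 kΩ = 0.160 mA.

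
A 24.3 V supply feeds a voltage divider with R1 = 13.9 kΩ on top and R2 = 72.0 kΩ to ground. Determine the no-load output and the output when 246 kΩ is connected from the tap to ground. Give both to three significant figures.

Open-circuit: V = 24.3 × 72.0/(13.9 + 72.0) = 20.4 V.
With the load, R2 becomes R2‖R_L = 55.70 kΩ, so V = 24.3 × 55.70/69.60 = 19.4 V.

Unloaded: 20.4 V; loaded: 19.4 V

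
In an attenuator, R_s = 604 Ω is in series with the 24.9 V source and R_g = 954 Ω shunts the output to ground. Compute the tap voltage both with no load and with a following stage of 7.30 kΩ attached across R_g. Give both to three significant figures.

Unloaded: 15.2 V; loaded: 14.5 V

Open-circuit: V = 24.9 × 954/(604 + 954) = 15.2 V.
With the load, R_g becomes R_g‖R_L = 843.7 Ω, so V = 24.9 × 843.7/1448 = 14.5 V.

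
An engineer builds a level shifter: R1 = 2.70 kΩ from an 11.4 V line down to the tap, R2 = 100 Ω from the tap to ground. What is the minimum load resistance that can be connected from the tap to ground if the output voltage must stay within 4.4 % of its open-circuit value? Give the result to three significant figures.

Output resistance R_th = R1‖R2 = (2700 × 100)/2800 = 96.43 Ω.
The fractional drop is R_th/(R_th + R_L); requiring this ≤ 0.0440 gives R_L ≥ R_th(1/0.0440 − 1) = 96.43 × 21.73 = 2.10 kΩ.

R_L(min) ≈ 2.10 kΩ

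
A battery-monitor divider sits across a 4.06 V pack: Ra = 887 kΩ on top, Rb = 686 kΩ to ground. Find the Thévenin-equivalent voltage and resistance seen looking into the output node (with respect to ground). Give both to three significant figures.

V_th = 1.77 V, R_th = 387 kΩ

V_th is the open-circuit tap voltage: 4.06 × 686/(887 + 686) = 1.77 V.
With the supply zeroed, Ra and Rb appear in parallel from the tap: R_th = Ra‖Rb = (887 × 686)/1573 = 387 kΩ.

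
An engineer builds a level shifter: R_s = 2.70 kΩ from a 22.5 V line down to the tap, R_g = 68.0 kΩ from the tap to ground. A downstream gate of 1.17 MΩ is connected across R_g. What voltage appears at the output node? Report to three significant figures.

The load sits in parallel with R_g: R_g‖R_L = (68.0 × 1170) / (68.0 + 1170) = 64.26 kΩ.
V_out = 22.5 × 64.26 / (2.70 + 64.26) = 22.5 × 64.26/66.96 = 21.6 V.

V_out ≈ 21.6 V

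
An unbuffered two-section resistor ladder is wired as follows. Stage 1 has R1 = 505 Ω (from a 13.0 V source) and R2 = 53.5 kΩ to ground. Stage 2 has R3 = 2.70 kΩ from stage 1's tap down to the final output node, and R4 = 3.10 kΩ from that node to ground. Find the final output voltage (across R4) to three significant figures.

Stage 2 presents R3+R4 = 5800 Ω as a load on stage 1's tap.
Stage 1's lower leg becomes R2‖(R3+R4) = 5233 Ω, so V_mid = 13.0 × 5233/5738 = 11.86 V.
Stage 2 is itself unloaded: V_out = V_mid × R4/(R3+R4) = 11.86 × 3100/5800 = 6.34 V.

V_out ≈ 6.34 V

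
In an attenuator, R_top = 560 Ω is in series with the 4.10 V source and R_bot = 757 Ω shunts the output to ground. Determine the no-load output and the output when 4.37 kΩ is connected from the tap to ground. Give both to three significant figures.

Open-circuit: V = 4.10 × 757/(560 + 757) = 2.36 V.
With the load, R_bot becomes R_bot‖R_L = 645.2 Ω, so V = 4.10 × 645.2/1205 = 2.19 V.

Unloaded: 2.36 V; loaded: 2.19 V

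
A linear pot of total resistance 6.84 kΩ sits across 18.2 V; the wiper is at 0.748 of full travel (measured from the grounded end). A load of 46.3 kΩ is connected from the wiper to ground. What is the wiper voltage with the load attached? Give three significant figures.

V ≈ 13.2 V

The wiper splits the pot into (1−α)R = 1.724 kΩ above and αR = 5.116 kΩ below.
Lower section ‖ load = 4.607 kΩ.
V_wiper = 18.2 × 4.607/(1.724 + 4.607) = 13.2 V.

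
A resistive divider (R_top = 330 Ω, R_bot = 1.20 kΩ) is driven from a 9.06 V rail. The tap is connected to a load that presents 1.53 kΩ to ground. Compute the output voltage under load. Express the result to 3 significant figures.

V_out ≈ 6.08 V

The load sits in parallel with R_bot: R_bot‖R_L = (1200 × 1530) / (1200 + 1530) = 672.5 Ω.
V_out = 9.06 × 672.5 / (330 + 672.5) = 9.06 × 672.5/1003 = 6.08 V.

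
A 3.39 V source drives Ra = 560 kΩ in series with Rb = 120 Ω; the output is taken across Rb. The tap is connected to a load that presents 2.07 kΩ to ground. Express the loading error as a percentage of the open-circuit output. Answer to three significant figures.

The divider's output (Thévenin) resistance is Ra‖Rb = 120.0 Ω.
Fractional drop under load = R_th/(R_th + R_L) = 120.0 / (120.0 + 2070) = 0.05478.
So the output falls by 5.48 %.

5.48 %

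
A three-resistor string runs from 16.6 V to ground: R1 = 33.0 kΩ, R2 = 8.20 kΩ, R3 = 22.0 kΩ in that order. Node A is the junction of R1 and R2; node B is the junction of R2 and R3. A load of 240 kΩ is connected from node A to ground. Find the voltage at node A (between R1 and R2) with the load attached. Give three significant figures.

Below node A the series string R2+R3 = 30.20 kΩ sits in parallel with the 240 kΩ load: 26.82 kΩ.
V_A = 16.6 × 26.82/(33.0 + 26.82) = 7.44 V.

V ≈ 7.44 V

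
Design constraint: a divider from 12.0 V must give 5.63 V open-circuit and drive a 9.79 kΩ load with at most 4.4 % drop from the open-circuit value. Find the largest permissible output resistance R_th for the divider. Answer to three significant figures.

R_th ≤ 451 Ω

Loading drop = R_th/(R_th + R_L) ≤ 0.0440, so R_th ≤ R_L · ε/(1−ε) = 9.79 kΩ × 0.0440/0.9560 = 451 Ω.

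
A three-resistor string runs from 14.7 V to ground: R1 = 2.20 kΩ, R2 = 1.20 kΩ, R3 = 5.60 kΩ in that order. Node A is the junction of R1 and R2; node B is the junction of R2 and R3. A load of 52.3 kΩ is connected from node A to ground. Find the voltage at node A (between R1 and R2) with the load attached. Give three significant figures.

Below node A the series string R2+R3 = 6.800 kΩ sits in parallel with the 52.3 kΩ load: 6.018 kΩ.
V_A = 14.7 × 6.018/(2.20 + 6.018) = 10.8 V.

V ≈ 10.8 V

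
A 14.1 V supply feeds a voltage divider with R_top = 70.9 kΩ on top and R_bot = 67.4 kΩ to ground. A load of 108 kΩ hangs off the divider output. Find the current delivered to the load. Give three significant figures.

R_bot‖R_L = 41.50 kΩ; V_out = 14.1 × 41.50/112.4 = 5.206 V.
I_L = V_out / R_L = 5.206 / 108 kΩ = 0.0482 mA.

I_L ≈ 0.0482 mA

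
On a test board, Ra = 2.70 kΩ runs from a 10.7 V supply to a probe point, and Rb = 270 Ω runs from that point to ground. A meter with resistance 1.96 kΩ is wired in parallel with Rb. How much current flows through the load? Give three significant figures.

I_L ≈ 0.441 mA

Rb‖R_L = 237.3 Ω; V_out = 10.7 × 237.3/2937 = 0.8645 V.
I_L = V_out / R_L = 0.8645 / 1.96 kΩ = 0.441 mA.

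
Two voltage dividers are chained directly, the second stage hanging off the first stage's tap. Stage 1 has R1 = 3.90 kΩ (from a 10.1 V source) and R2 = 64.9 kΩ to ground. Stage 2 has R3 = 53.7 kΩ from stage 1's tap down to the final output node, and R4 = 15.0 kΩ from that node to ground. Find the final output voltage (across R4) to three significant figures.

V_out ≈ 1.97 V

Stage 2 presents R3+R4 = 68.70 kΩ as a load on stage 1's tap.
Stage 1's lower leg becomes R2‖(R3+R4) = 33.37 kΩ, so V_mid = 10.1 × 33.37/37.27 = 9.043 V.
Stage 2 is itself unloaded: V_out = V_mid × R4/(R3+R4) = 9.043 × 15.0/68.70 = 1.97 V.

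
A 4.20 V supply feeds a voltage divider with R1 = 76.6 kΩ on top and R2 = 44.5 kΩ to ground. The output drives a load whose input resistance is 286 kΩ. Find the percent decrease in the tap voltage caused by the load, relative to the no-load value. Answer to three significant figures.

8.96 %

The divider's output (Thévenin) resistance is R1‖R2 = 28.15 kΩ.
Fractional drop under load = R_th/(R_th + R_L) = 28.15 / (28.15 + 286) = 0.08960.
So the output falls by 8.96 %.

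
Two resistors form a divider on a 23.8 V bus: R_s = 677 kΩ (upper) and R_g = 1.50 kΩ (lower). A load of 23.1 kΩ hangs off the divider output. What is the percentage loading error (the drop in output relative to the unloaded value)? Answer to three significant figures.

6.08 %

The divider's output (Thévenin) resistance is R_s‖R_g = 1.497 kΩ.
Fractional drop under load = R_th/(R_th + R_L) = 1.497 / (1.497 + 23.1) = 0.06085.
So the output falls by 6.08 %.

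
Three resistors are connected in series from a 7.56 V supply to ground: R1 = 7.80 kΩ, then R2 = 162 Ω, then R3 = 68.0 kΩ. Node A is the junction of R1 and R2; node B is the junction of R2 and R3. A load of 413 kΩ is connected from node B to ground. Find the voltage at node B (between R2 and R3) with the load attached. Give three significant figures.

V ≈ 6.65 V

At node B, R3 is in parallel with the load: R3‖R_L = 58390 Ω.
Below node A the resistance is R2 + (R3‖R_L) = 58550 Ω, so V_A = 7.56 × 58550/66350 = 6.671 V.
Then V_B = V_A × (R3‖R_L)/(R2 + R3‖R_L) = 6.671 × 58390/58550 = 6.65 V.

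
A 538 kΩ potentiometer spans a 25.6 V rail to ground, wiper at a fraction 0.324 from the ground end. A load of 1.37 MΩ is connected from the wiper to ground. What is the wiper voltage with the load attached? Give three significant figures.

V ≈ 7.64 V

The wiper splits the pot into (1−α)R = 363.7 kΩ above and αR = 174.3 kΩ below.
Lower section ‖ load = 154.6 kΩ.
V_wiper = 25.6 × 154.6/(363.7 + 154.6) = 7.64 V.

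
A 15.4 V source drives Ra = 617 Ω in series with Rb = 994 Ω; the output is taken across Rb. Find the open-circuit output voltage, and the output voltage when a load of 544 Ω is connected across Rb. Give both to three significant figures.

Open-circuit: V = 15.4 × 994/(617 + 994) = 9.50 V.
With the load, Rb becomes Rb‖R_L = 351.6 Ω, so V = 15.4 × 351.6/968.6 = 5.59 V.

Unloaded: 9.50 V; loaded: 5.59 V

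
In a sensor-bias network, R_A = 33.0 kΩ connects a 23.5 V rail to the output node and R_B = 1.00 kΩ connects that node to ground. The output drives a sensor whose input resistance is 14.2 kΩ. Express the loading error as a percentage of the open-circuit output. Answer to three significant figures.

6.40 %

The divider's output (Thévenin) resistance is R_A‖R_B = 0.9706 kΩ.
Fractional drop under load = R_th/(R_th + R_L) = 0.9706 / (0.9706 + 14.2) = 0.06398.
So the output falls by 6.40 %.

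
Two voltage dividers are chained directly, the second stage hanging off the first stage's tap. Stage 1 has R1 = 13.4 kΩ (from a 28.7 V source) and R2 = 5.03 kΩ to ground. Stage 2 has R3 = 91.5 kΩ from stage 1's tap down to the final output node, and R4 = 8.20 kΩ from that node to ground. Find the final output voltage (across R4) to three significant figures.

Stage 2 presents R3+R4 = 99.70 kΩ as a load on stage 1's tap.
Stage 1's lower leg becomes R2‖(R3+R4) = 4.788 kΩ, so V_mid = 28.7 × 4.788/18.19 = 7.556 V.
Stage 2 is itself unloaded: V_out = V_mid × R4/(R3+R4) = 7.556 × 8.20/99.70 = 0.621 V.

V_out ≈ 0.621 V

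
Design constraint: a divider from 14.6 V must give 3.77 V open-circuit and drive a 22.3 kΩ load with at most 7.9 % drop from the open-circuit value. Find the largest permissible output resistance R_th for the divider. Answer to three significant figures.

Loading drop = R_th/(R_th + R_L) ≤ 0.0790, so R_th ≤ R_L · ε/(1−ε) = 22.3 kΩ × 0.0790/0.9210 = 1.91 kΩ.
(Any R1, R2 with R2/(R1+R2) = 0.258 and R1‖R2 ≤ 1.91 kΩ will meet the spec.)

R_th ≤ 1.91 kΩ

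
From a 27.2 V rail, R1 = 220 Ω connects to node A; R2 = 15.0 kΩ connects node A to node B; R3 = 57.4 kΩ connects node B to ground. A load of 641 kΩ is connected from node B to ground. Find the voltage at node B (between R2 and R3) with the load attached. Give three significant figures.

At node B, R3 is in parallel with the load: R3‖R_L = 52680 Ω.
Below node A the resistance is R2 + (R3‖R_L) = 67680 Ω, so V_A = 27.2 × 67680/67900 = 27.11 V.
Then V_B = V_A × (R3‖R_L)/(R2 + R3‖R_L) = 27.11 × 52680/67680 = 21.1 V.

V ≈ 21.1 V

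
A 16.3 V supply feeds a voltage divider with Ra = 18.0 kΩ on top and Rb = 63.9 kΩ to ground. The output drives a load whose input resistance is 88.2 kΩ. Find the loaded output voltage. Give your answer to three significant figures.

V_out ≈ 11.0 V

The load sits in parallel with Rb: Rb‖R_L = (63.9 × 88.2) / (63.9 + 88.2) = 37.05 kΩ.
V_out = 16.3 × 37.05 / (18.0 + 37.05) = 16.3 × 37.05/55.05 = 11.0 V.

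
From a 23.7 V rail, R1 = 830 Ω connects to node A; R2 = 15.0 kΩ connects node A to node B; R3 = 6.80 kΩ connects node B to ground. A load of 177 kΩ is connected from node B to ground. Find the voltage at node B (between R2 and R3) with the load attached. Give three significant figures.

At node B, R3 is in parallel with the load: R3‖R_L = 6548 Ω.
Below node A the resistance is R2 + (R3‖R_L) = 21550 Ω, so V_A = 23.7 × 21550/22380 = 22.82 V.
Then V_B = V_A × (R3‖R_L)/(R2 + R3‖R_L) = 22.82 × 6548/21550 = 6.94 V.

V ≈ 6.94 V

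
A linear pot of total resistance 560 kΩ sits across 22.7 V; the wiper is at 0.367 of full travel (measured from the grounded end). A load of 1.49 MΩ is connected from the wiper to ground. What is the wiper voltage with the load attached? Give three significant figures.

The wiper splits the pot into (1−α)R = 354.5 kΩ above and αR = 205.5 kΩ below.
Lower section ‖ load = 180.6 kΩ.
V_wiper = 22.7 × 180.6/(354.5 + 180.6) = 7.66 V.

V ≈ 7.66 V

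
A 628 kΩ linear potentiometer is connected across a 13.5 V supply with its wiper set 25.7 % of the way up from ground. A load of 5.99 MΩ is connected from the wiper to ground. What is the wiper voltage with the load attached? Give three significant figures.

V ≈ 3.40 V

The wiper splits the pot into (1−α)R = 466.6 kΩ above and αR = 161.4 kΩ below.
Lower section ‖ load = 157.2 kΩ.
V_wiper = 13.5 × 157.2/(466.6 + 157.2) = 3.40 V.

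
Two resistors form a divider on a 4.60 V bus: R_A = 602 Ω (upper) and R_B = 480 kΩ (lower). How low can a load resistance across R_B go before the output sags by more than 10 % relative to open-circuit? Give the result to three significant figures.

R_L(min) ≈ 5.41 kΩ

Output resistance R_th = R_A‖R_B = (602 × 480000)/480600 = 601.2 Ω.
The fractional drop is R_th/(R_th + R_L); requiring this ≤ 0.100 gives R_L ≥ R_th(1/0.100 − 1) = 601.2 × 9.000 = 5.41 kΩ.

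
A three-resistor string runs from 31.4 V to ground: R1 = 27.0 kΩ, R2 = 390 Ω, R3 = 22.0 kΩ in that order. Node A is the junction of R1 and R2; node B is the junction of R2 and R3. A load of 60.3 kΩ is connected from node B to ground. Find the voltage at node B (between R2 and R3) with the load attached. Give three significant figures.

V ≈ 11.6 V

At node B, R3 is in parallel with the load: R3‖R_L = 16120 Ω.
Below node A the resistance is R2 + (R3‖R_L) = 16510 Ω, so V_A = 31.4 × 16510/43510 = 11.91 V.
Then V_B = V_A × (R3‖R_L)/(R2 + R3‖R_L) = 11.91 × 16120/16510 = 11.6 V.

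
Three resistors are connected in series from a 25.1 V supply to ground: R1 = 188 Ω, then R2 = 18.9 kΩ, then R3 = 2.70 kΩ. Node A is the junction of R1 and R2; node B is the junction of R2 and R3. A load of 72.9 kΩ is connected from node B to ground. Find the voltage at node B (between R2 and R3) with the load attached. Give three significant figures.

At node B, R3 is in parallel with the load: R3‖R_L = 2604 Ω.
Below node A the resistance is R2 + (R3‖R_L) = 21500 Ω, so V_A = 25.1 × 21500/21690 = 24.88 V.
Then V_B = V_A × (R3‖R_L)/(R2 + R3‖R_L) = 24.88 × 2604/21500 = 3.01 V.

V ≈ 3.01 V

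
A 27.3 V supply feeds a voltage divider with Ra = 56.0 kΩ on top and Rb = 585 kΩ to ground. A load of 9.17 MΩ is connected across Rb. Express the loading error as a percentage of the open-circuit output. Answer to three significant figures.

0.554 %

The divider's output (Thévenin) resistance is Ra‖Rb = 51.11 kΩ.
Fractional drop under load = R_th/(R_th + R_L) = 51.11 / (51.11 + 9170) = 0.005542.
So the output falls by 0.554 %.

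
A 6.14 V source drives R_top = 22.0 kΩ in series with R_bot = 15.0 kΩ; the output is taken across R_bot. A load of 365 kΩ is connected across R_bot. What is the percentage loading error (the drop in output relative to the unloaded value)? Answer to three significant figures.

2.39 %

The divider's output (Thévenin) resistance is R_top‖R_bot = 8.919 kΩ.
Fractional drop under load = R_th/(R_th + R_L) = 8.919 / (8.919 + 365) = 0.02385.
So the output falls by 2.39 %.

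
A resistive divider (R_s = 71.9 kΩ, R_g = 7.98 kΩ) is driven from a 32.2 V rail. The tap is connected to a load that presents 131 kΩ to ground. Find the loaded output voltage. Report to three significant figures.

The load sits in parallel with R_g: R_g‖R_L = (7.98 × 131) / (7.98 + 131) = 7.522 kΩ.
V_out = 32.2 × 7.522 / (71.9 + 7.522) = 32.2 × 7.522/79.42 = 3.05 V.
(Unloaded it would have been 3.22 V.)

V_out ≈ 3.05 V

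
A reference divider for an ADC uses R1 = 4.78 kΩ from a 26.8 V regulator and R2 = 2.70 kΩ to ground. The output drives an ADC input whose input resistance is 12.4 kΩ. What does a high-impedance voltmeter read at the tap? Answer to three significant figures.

The load sits in parallel with R2: R2‖R_L = (2.70 × 12.4) / (2.70 + 12.4) = 2.217 kΩ.
V_out = 26.8 × 2.217 / (4.78 + 2.217) = 26.8 × 2.217/6.997 = 8.49 V.

V_out ≈ 8.49 V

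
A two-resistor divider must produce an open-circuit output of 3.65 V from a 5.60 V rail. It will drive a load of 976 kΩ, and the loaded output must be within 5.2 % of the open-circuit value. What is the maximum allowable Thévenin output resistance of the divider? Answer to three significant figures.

Loading drop = R_th/(R_th + R_L) ≤ 0.0520, so R_th ≤ R_L · ε/(1−ε) = 976 kΩ × 0.0520/0.9480 = 53.5 kΩ.

R_th ≤ 53.5 kΩ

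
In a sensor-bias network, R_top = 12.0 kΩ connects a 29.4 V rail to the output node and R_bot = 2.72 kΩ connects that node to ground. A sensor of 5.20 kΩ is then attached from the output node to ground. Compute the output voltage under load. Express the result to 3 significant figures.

The load sits in parallel with R_bot: R_bot‖R_L = (2.72 × 5.20) / (2.72 + 5.20) = 1.786 kΩ.
V_out = 29.4 × 1.786 / (12.0 + 1.786) = 29.4 × 1.786/13.79 = 3.81 V.

V_out ≈ 3.81 V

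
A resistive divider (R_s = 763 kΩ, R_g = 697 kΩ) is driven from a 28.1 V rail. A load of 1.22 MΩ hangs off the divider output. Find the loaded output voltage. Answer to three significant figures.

The load sits in parallel with R_g: R_g‖R_L = (697 × 1220) / (697 + 1220) = 443.6 kΩ.
V_out = 28.1 × 443.6 / (763 + 443.6) = 28.1 × 443.6/1207 = 10.3 V.

V_out ≈ 10.3 V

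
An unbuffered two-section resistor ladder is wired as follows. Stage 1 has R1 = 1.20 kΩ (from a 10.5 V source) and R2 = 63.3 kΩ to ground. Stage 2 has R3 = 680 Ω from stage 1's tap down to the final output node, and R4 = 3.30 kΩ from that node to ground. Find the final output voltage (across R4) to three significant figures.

V_out ≈ 6.59 V

Stage 2 presents R3+R4 = 3980 Ω as a load on stage 1's tap.
Stage 1's lower leg becomes R2‖(R3+R4) = 3745 Ω, so V_mid = 10.5 × 3745/4945 = 7.952 V.
Stage 2 is itself unloaded: V_out = V_mid × R4/(R3+R4) = 7.952 × 3300/3980 = 6.59 V.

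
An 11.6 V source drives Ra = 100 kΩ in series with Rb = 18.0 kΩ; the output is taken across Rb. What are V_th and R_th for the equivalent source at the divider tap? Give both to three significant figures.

V_th is the open-circuit tap voltage: 11.6 × 18.0/(100 + 18.0) = 1.77 V.
With the supply zeroed, Ra and Rb appear in parallel from the tap: R_th = Ra‖Rb = (100 × 18.0)/118.0 = 15.3 kΩ.

V_th = 1.77 V, R_th = 15.3 kΩ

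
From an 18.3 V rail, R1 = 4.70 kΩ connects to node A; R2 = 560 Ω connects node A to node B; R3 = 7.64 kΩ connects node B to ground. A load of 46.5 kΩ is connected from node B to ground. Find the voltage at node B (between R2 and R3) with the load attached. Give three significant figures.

V ≈ 10.2 V

At node B, R3 is in parallel with the load: R3‖R_L = 6562 Ω.
Below node A the resistance is R2 + (R3‖R_L) = 7122 Ω, so V_A = 18.3 × 7122/11820 = 11.02 V.
Then V_B = V_A × (R3‖R_L)/(R2 + R3‖R_L) = 11.02 × 6562/7122 = 10.2 V.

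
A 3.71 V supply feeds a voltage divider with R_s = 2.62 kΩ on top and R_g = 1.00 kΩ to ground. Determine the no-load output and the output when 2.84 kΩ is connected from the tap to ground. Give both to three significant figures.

Open-circuit: V = 3.71 × 1.00/(2.62 + 1.00) = 1.02 V.
With the load, R_g becomes R_g‖R_L = 0.7396 kΩ, so V = 3.71 × 0.7396/3.360 = 0.817 V.

Unloaded: 1.02 V; loaded: 0.817 V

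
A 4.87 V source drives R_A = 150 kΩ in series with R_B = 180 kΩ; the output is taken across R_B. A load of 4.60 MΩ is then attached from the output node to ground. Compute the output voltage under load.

V_out ≈ 2.61 V

The load sits in parallel with R_B: R_B‖R_L = (180 × 4600) / (180 + 4600) = 173.2 kΩ.
V_out = 4.87 × 173.2 / (150 + 173.2) = 4.87 × 173.2/323.2 = 2.61 V.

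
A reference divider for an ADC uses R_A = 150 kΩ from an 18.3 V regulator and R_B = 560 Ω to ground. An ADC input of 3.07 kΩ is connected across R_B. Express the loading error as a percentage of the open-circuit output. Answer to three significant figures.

Unloaded V = 18.3 × 560/150600 = 0.06807 V.
Loaded: R_B‖R_L = 473.6 Ω, giving V = 18.3 × 473.6/150500 = 0.05760 V.
Drop = (0.06807 − 0.05760) / 0.06807 = 15.4 %.

15.4 %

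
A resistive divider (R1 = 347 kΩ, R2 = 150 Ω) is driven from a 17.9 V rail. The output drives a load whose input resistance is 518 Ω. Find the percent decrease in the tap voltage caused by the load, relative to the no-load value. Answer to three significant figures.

The divider's output (Thévenin) resistance is R1‖R2 = 149.9 Ω.
Fractional drop under load = R_th/(R_th + R_L) = 149.9 / (149.9 + 518) = 0.2245.
So the output falls by 22.4 %.

22.4 %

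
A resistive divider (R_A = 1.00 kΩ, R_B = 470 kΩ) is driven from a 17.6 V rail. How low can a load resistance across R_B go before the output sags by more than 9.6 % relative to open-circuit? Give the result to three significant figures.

R_L(min) ≈ 9.40 kΩ

Output resistance R_th = R_A‖R_B = (1000 × 470000)/471000 = 997.9 Ω.
The fractional drop is R_th/(R_th + R_L); requiring this ≤ 0.0960 gives R_L ≥ R_th(1/0.0960 − 1) = 997.9 × 9.417 = 9.40 kΩ.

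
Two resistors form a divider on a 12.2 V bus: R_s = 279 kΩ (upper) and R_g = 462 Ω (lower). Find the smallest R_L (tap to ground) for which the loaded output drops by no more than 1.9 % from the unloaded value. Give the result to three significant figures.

R_L(min) ≈ 23.8 kΩ

Output resistance R_th = R_s‖R_g = (279000 × 462)/279500 = 461.2 Ω.
The fractional drop is R_th/(R_th + R_L); requiring this ≤ 0.0190 gives R_L ≥ R_th(1/0.0190 − 1) = 461.2 × 51.63 = 23.8 kΩ.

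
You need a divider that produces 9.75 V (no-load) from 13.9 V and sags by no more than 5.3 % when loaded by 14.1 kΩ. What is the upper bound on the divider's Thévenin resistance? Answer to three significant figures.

Loading drop = R_th/(R_th + R_L) ≤ 0.0530, so R_th ≤ R_L · ε/(1−ε) = 14.1 kΩ × 0.0530/0.9470 = 789 Ω.
(Any R1, R2 with R2/(R1+R2) = 0.701 and R1‖R2 ≤ 789 Ω will meet the spec.)

R_th ≤ 789 Ω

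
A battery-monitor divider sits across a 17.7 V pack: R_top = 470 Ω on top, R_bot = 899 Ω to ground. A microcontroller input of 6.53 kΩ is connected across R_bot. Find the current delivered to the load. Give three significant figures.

I_L ≈ 1.70 mA

R_bot‖R_L = 790.2 Ω; V_out = 17.7 × 790.2/1260 = 11.10 V.
I_L = V_out / R_L = 11.10 / 6.53 kΩ = 1.70 mA.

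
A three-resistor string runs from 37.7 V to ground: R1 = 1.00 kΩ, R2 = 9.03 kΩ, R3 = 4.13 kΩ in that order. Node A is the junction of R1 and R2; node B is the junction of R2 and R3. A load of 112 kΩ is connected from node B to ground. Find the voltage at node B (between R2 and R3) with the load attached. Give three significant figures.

V ≈ 10.7 V

At node B, R3 is in parallel with the load: R3‖R_L = 3.983 kΩ.
Below node A the resistance is R2 + (R3‖R_L) = 13.01 kΩ, so V_A = 37.7 × 13.01/14.01 = 35.01 V.
Then V_B = V_A × (R3‖R_L)/(R2 + R3‖R_L) = 35.01 × 3.983/13.01 = 10.7 V.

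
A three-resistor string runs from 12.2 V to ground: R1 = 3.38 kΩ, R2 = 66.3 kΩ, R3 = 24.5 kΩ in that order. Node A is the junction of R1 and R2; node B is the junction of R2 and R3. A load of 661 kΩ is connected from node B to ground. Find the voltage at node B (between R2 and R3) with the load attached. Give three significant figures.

V ≈ 3.09 V

At node B, R3 is in parallel with the load: R3‖R_L = 23.62 kΩ.
Below node A the resistance is R2 + (R3‖R_L) = 89.92 kΩ, so V_A = 12.2 × 89.92/93.30 = 11.76 V.
Then V_B = V_A × (R3‖R_L)/(R2 + R3‖R_L) = 11.76 × 23.62/89.92 = 3.09 V.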